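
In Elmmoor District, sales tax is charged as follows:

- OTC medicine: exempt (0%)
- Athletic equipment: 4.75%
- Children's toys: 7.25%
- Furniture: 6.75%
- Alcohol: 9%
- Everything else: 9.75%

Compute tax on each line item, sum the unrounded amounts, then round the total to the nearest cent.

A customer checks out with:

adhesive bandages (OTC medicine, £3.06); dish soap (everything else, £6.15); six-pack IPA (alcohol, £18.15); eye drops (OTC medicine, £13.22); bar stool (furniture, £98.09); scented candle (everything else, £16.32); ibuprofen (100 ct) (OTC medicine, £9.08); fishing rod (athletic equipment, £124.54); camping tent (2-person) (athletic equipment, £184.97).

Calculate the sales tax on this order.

£25.15

Adhesive bandages £3.06: OTC medicine → 0% → £0.00
Dish soap £6.15: everything else → 9.75% → £0.599625
Six-pack IPA £18.15: alcohol → 9% → £1.6335
Eye drops £13.22: OTC medicine → 0% → £0.00
Bar stool £98.09: furniture → 6.75% → £6.621075
Scented candle £16.32: everything else → 9.75% → £1.5912
Ibuprofen (100 ct) £9.08: OTC medicine → 0% → £0.00
Fishing rod £124.54: athletic equipment → 4.75% → £5.91565
Camping tent (2-person) £184.97: athletic equipment → 4.75% → £8.786075
Unrounded tax sum = £25.147125 → £25.15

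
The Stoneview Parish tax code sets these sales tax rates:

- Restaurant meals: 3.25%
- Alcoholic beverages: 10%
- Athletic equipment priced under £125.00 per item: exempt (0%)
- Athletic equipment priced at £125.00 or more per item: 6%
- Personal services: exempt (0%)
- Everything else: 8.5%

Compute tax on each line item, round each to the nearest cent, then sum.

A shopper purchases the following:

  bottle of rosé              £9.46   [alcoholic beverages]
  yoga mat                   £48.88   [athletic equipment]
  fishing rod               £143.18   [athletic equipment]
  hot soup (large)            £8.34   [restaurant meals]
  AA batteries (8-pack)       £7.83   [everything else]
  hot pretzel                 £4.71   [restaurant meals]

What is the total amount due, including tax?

£233.03

Bottle of rosé £9.46: alcoholic beverages → 10% → £0.95
Yoga mat £48.88: athletic equipment, under £125.00 → 0% → £0.00
Fishing rod £143.18: athletic equipment, £125.00 or more → 6% → £8.59
Hot soup (large) £8.34: restaurant meals → 3.25% → £0.27
AA batteries (8-pack) £7.83: everything else → 8.5% → £0.67
Hot pretzel £4.71: restaurant meals → 3.25% → £0.15
Subtotal = £222.40; tax = £10.63; total due = £233.03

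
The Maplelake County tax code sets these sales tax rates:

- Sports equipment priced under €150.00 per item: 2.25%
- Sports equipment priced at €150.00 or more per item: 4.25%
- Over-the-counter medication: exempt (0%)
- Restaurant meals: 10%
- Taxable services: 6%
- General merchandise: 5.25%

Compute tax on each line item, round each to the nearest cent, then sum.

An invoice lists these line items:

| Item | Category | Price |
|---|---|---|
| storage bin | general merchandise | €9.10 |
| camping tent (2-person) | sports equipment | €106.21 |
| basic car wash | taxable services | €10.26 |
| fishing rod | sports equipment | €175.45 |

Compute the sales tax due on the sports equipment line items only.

Camping tent (2-person) €106.21: sports equipment, under €150.00 → 2.25% → €2.39
Fishing rod €175.45: sports equipment, €150.00 or more → 4.25% → €7.46
Tax on sports equipment = €2.39 + €7.46 = €9.85

€9.85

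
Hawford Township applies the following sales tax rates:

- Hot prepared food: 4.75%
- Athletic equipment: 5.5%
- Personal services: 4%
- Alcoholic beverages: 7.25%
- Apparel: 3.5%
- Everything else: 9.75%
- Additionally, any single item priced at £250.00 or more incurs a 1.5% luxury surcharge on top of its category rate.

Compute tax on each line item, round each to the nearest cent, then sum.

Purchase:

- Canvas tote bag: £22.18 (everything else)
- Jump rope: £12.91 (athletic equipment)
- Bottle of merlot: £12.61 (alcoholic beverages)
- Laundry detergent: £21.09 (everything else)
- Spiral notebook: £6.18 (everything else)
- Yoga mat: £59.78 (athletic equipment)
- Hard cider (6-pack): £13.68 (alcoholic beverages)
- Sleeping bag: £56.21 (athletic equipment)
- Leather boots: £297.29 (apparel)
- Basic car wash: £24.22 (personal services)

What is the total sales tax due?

Canvas tote bag £22.18: everything else → 9.75% → £2.16
Jump rope £12.91: athletic equipment → 5.5% → £0.71
Bottle of merlot £12.61: alcoholic beverages → 7.25% → £0.91
Laundry detergent £21.09: everything else → 9.75% → £2.06
Spiral notebook £6.18: everything else → 9.75% → £0.60
Yoga mat £59.78: athletic equipment → 5.5% → £3.29
Hard cider (6-pack) £13.68: alcoholic beverages → 7.25% → £0.99
Sleeping bag £56.21: athletic equipment → 5.5% → £3.09
Leather boots £297.29: apparel → 3.5% + 1.5% surcharge = 5% → £14.86
Basic car wash £24.22: personal services → 4% → £0.97
Total tax = £2.16 + £0.71 + £0.91 + £2.06 + £0.60 + £3.29 + £0.99 + £3.09 + £14.86 + £0.97 = £29.64

£29.64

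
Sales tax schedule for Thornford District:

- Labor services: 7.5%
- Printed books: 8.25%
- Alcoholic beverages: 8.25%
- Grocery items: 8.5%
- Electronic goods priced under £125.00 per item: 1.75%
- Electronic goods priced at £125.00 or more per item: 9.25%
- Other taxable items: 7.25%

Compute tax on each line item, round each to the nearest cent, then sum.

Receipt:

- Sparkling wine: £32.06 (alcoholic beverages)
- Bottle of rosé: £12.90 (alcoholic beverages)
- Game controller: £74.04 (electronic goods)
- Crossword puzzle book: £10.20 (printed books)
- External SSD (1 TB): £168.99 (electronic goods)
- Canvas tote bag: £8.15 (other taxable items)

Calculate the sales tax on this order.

Sparkling wine £32.06: alcoholic beverages → 8.25% → £2.64
Bottle of rosé £12.90: alcoholic beverages → 8.25% → £1.06
Game controller £74.04: electronic goods, under £125.00 → 1.75% → £1.30
Crossword puzzle book £10.20: printed books → 8.25% → £0.84
External SSD (1 TB) £168.99: electronic goods, £125.00 or more → 9.25% → £15.63
Canvas tote bag £8.15: other taxable items → 7.25% → £0.59
Total tax = £2.64 + £1.06 + £1.30 + £0.84 + £15.63 + £0.59 = £22.06

£22.06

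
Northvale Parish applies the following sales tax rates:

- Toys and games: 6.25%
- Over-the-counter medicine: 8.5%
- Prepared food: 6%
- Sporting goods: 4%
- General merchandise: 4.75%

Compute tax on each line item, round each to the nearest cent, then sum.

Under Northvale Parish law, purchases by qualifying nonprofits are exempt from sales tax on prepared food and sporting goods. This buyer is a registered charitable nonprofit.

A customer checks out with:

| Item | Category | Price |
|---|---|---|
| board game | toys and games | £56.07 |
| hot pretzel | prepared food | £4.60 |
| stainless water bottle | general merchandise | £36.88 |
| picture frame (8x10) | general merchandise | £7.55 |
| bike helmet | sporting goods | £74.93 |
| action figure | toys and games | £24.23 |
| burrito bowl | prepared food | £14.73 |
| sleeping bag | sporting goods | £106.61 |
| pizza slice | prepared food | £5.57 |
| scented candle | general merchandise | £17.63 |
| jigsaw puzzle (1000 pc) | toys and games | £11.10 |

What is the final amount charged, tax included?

Board game £56.07: toys and games → 6.25% → £3.50
Hot pretzel £4.60: prepared food, buyer-exempt → 0% → £0.00
Stainless water bottle £36.88: general merchandise → 4.75% → £1.75
Picture frame (8x10) £7.55: general merchandise → 4.75% → £0.36
Bike helmet £74.93: sporting goods, buyer-exempt → 0% → £0.00
Action figure £24.23: toys and games → 6.25% → £1.51
Burrito bowl £14.73: prepared food, buyer-exempt → 0% → £0.00
Sleeping bag £106.61: sporting goods, buyer-exempt → 0% → £0.00
Pizza slice £5.57: prepared food, buyer-exempt → 0% → £0.00
Scented candle £17.63: general merchandise → 4.75% → £0.84
Jigsaw puzzle (1000 pc) £11.10: toys and games → 6.25% → £0.69
Subtotal = £359.90; tax = £8.65; total due = £368.55

£368.55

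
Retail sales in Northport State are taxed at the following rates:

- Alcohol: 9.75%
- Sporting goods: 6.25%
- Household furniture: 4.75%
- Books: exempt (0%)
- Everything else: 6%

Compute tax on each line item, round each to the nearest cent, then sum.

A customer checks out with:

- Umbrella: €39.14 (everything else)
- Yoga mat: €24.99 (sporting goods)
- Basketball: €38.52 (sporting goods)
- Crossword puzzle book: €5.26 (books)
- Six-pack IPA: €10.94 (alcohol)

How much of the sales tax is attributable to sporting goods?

Yoga mat €24.99: sporting goods → 6.25% → €1.56
Basketball €38.52: sporting goods → 6.25% → €2.41
Tax on sporting goods = €1.56 + €2.41 = €3.97

€3.97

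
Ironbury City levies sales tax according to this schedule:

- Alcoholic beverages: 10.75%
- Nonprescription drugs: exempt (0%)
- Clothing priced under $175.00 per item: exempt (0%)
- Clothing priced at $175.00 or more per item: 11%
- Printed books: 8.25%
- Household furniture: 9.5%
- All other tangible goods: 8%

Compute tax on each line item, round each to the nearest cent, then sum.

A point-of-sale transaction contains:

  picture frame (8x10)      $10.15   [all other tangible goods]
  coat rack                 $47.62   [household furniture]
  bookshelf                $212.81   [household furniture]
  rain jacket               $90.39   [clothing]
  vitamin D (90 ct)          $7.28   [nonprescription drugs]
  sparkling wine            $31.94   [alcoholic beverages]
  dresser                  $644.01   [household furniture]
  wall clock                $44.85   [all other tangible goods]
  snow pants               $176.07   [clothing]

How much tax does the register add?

Picture frame (8x10) $10.15: all other tangible goods → 8% → $0.81
Coat rack $47.62: household furniture → 9.5% → $4.52
Bookshelf $212.81: household furniture → 9.5% → $20.22
Rain jacket $90.39: clothing, under $175.00 → 0% → $0.00
Vitamin D (90 ct) $7.28: nonprescription drugs → 0% → $0.00
Sparkling wine $31.94: alcoholic beverages → 10.75% → $3.43
Dresser $644.01: household furniture → 9.5% → $61.18
Wall clock $44.85: all other tangible goods → 8% → $3.59
Snow pants $176.07: clothing, $175.00 or more → 11% → $19.37
Total tax = $0.81 + $4.52 + $20.22 + $3.43 + $61.18 + $3.59 + $19.37 = $113.12

$113.12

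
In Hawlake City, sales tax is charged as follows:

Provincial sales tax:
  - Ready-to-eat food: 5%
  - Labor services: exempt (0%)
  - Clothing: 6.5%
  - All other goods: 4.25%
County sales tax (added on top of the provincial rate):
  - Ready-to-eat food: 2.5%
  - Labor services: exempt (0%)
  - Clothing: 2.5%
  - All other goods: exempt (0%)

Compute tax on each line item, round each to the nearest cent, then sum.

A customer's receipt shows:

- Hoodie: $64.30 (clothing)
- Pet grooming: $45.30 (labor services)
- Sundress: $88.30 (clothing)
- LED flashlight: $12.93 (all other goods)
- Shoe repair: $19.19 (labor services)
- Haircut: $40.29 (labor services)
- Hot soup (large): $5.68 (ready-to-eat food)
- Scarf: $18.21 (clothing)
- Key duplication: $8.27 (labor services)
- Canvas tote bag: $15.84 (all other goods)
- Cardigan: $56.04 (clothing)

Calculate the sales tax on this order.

$22.07

Hoodie $64.30: clothing → 6.5% + 2.5% county = 9% → $5.79
Pet grooming $45.30: labor services → 0% + 0% county = 0% → $0.00
Sundress $88.30: clothing → 6.5% + 2.5% county = 9% → $7.95
LED flashlight $12.93: all other goods → 4.25% + 0% county = 4.25% → $0.55
Shoe repair $19.19: labor services → 0% + 0% county = 0% → $0.00
Haircut $40.29: labor services → 0% + 0% county = 0% → $0.00
Hot soup (large) $5.68: ready-to-eat food → 5% + 2.5% county = 7.5% → $0.43
Scarf $18.21: clothing → 6.5% + 2.5% county = 9% → $1.64
Key duplication $8.27: labor services → 0% + 0% county = 0% → $0.00
Canvas tote bag $15.84: all other goods → 4.25% + 0% county = 4.25% → $0.67
Cardigan $56.04: clothing → 6.5% + 2.5% county = 9% → $5.04
Total tax = $5.79 + $7.95 + $0.55 + $0.43 + $1.64 + $0.67 + $5.04 = $22.07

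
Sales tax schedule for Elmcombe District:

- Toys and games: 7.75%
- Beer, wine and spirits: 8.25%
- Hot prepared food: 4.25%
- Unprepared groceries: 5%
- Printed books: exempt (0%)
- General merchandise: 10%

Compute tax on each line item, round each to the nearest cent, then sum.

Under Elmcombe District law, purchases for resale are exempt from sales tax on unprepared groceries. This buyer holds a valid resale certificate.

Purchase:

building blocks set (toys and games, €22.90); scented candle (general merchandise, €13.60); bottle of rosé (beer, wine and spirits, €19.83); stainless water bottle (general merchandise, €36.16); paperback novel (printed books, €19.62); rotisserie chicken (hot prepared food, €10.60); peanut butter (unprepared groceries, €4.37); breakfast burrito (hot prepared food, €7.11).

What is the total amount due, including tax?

€143.33

Building blocks set €22.90: toys and games → 7.75% → €1.77
Scented candle €13.60: general merchandise → 10% → €1.36
Bottle of rosé €19.83: beer, wine and spirits → 8.25% → €1.64
Stainless water bottle €36.16: general merchandise → 10% → €3.62
Paperback novel €19.62: printed books → 0% → €0.00
Rotisserie chicken €10.60: hot prepared food → 4.25% → €0.45
Peanut butter €4.37: unprepared groceries, buyer-exempt → 0% → €0.00
Breakfast burrito €7.11: hot prepared food → 4.25% → €0.30
Subtotal = €134.19; tax = €9.14; total due = €143.33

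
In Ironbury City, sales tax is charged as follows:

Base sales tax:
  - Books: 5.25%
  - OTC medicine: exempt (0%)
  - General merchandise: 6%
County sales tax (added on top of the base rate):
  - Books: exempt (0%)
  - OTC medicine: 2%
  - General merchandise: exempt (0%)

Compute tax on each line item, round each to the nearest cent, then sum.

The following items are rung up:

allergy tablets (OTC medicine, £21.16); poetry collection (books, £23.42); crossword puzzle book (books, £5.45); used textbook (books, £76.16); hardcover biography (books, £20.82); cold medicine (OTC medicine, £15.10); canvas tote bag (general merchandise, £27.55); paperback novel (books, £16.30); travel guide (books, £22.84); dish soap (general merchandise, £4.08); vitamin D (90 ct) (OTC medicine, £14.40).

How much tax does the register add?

Allergy tablets £21.16: OTC medicine → 0% + 2% county = 2% → £0.42
Poetry collection £23.42: books → 5.25% + 0% county = 5.25% → £1.23
Crossword puzzle book £5.45: books → 5.25% + 0% county = 5.25% → £0.29
Used textbook £76.16: books → 5.25% + 0% county = 5.25% → £4.00
Hardcover biography £20.82: books → 5.25% + 0% county = 5.25% → £1.09
Cold medicine £15.10: OTC medicine → 0% + 2% county = 2% → £0.30
Canvas tote bag £27.55: general merchandise → 6% + 0% county = 6% → £1.65
Paperback novel £16.30: books → 5.25% + 0% county = 5.25% → £0.86
Travel guide £22.84: books → 5.25% + 0% county = 5.25% → £1.20
Dish soap £4.08: general merchandise → 6% + 0% county = 6% → £0.24
Vitamin D (90 ct) £14.40: OTC medicine → 0% + 2% county = 2% → £0.29
Total tax = £0.42 + £1.23 + £0.29 + £4.00 + £1.09 + £0.30 + £1.65 + £0.86 + £1.20 + £0.24 + £0.29 = £11.57

£11.57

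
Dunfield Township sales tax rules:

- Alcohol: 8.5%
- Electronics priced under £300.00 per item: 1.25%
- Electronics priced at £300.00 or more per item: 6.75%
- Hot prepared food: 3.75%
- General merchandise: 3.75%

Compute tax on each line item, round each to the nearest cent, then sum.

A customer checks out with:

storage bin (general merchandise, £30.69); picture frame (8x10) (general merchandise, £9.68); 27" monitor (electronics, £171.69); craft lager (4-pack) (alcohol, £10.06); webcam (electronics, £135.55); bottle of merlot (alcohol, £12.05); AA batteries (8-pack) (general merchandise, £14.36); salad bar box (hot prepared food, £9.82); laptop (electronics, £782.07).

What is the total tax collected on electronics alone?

27" monitor £171.69: electronics, under £300.00 → 1.25% → £2.15
Webcam £135.55: electronics, under £300.00 → 1.25% → £1.69
Laptop £782.07: electronics, £300.00 or more → 6.75% → £52.79
Tax on electronics = £2.15 + £1.69 + £52.79 = £56.63

£56.63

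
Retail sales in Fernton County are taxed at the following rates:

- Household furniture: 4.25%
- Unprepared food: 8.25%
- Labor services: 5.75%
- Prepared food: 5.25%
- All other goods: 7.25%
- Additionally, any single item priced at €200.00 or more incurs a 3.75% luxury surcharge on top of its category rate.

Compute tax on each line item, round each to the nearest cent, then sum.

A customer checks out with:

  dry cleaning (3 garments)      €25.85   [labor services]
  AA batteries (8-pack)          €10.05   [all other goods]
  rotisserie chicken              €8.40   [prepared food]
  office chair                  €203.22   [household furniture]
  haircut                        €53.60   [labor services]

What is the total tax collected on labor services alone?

€4.57

Dry cleaning (3 garments) €25.85: labor services → 5.75% → €1.49
Haircut €53.60: labor services → 5.75% → €3.08
Tax on labor services = €1.49 + €3.08 = €4.57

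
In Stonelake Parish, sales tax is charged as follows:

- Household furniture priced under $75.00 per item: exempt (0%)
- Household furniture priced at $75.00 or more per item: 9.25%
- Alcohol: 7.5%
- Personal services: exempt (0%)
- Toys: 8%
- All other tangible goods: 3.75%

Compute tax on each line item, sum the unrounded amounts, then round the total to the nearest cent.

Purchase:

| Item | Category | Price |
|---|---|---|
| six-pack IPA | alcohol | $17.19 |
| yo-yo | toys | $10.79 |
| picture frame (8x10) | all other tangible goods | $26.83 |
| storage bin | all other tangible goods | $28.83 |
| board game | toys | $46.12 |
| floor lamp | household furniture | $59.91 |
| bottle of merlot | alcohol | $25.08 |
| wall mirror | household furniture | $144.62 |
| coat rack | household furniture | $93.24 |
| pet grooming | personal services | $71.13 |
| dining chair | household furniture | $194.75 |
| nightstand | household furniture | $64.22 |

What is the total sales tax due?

Six-pack IPA $17.19: alcohol → 7.5% → $1.28925
Yo-yo $10.79: toys → 8% → $0.8632
Picture frame (8x10) $26.83: all other tangible goods → 3.75% → $1.006125
Storage bin $28.83: all other tangible goods → 3.75% → $1.081125
Board game $46.12: toys → 8% → $3.6896
Floor lamp $59.91: household furniture, under $75.00 → 0% → $0.00
Bottle of merlot $25.08: alcohol → 7.5% → $1.881
Wall mirror $144.62: household furniture, $75.00 or more → 9.25% → $13.37735
Coat rack $93.24: household furniture, $75.00 or more → 9.25% → $8.6247
Pet grooming $71.13: personal services → 0% → $0.00
Dining chair $194.75: household furniture, $75.00 or more → 9.25% → $18.014375
Nightstand $64.22: household furniture, under $75.00 → 0% → $0.00
Unrounded tax sum = $49.826725 → $49.83

$49.83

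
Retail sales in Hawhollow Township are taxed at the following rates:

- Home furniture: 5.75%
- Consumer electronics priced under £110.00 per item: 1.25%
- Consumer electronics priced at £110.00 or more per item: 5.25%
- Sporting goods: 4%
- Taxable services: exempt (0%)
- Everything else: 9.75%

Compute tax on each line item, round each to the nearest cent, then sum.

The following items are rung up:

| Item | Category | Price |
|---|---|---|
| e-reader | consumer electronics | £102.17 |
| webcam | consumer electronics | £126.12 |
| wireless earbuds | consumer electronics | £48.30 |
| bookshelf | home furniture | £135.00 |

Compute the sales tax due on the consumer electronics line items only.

£8.50

E-reader £102.17: consumer electronics, under £110.00 → 1.25% → £1.28
Webcam £126.12: consumer electronics, £110.00 or more → 5.25% → £6.62
Wireless earbuds £48.30: consumer electronics, under £110.00 → 1.25% → £0.60
Tax on consumer electronics = £1.28 + £6.62 + £0.60 = £8.50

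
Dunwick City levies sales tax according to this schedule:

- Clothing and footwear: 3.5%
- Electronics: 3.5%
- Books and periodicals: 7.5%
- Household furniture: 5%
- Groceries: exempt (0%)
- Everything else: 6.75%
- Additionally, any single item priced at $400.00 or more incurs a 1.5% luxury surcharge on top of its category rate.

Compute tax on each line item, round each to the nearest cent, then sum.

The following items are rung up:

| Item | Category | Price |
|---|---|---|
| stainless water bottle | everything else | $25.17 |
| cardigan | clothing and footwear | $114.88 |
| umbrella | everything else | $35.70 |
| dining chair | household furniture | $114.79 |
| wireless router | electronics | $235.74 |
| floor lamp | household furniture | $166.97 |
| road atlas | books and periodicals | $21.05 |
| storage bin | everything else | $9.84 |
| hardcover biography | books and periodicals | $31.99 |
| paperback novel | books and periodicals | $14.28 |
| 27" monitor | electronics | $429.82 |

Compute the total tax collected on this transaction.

$57.67

Stainless water bottle $25.17: everything else → 6.75% → $1.70
Cardigan $114.88: clothing and footwear → 3.5% → $4.02
Umbrella $35.70: everything else → 6.75% → $2.41
Dining chair $114.79: household furniture → 5% → $5.74
Wireless router $235.74: electronics → 3.5% → $8.25
Floor lamp $166.97: household furniture → 5% → $8.35
Road atlas $21.05: books and periodicals → 7.5% → $1.58
Storage bin $9.84: everything else → 6.75% → $0.66
Hardcover biography $31.99: books and periodicals → 7.5% → $2.40
Paperback novel $14.28: books and periodicals → 7.5% → $1.07
27" monitor $429.82: electronics → 3.5% + 1.5% surcharge = 5% → $21.49
Total tax = $1.70 + $4.02 + $2.41 + $5.74 + $8.25 + $8.35 + $1.58 + $0.66 + $2.40 + $1.07 + $21.49 = $57.67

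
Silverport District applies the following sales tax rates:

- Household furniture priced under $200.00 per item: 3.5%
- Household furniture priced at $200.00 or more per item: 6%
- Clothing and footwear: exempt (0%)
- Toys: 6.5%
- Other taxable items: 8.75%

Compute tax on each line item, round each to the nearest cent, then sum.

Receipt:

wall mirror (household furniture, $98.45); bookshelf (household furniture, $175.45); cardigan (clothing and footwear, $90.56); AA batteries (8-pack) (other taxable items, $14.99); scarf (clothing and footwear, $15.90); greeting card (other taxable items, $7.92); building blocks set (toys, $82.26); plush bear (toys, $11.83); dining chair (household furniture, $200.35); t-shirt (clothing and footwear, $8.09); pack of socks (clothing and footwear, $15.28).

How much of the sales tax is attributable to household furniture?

Wall mirror $98.45: household furniture, under $200.00 → 3.5% → $3.45
Bookshelf $175.45: household furniture, under $200.00 → 3.5% → $6.14
Dining chair $200.35: household furniture, $200.00 or more → 6% → $12.02
Tax on household furniture = $3.45 + $6.14 + $12.02 = $21.61

$21.61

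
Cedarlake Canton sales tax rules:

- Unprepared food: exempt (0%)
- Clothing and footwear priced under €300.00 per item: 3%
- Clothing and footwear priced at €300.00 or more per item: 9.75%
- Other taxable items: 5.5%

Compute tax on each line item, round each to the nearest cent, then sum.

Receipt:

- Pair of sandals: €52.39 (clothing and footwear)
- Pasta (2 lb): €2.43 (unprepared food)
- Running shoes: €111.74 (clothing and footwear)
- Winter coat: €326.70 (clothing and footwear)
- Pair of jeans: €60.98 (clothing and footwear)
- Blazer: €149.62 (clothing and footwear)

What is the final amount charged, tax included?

€746.95

Pair of sandals €52.39: clothing and footwear, under €300.00 → 3% → €1.57
Pasta (2 lb) €2.43: unprepared food → 0% → €0.00
Running shoes €111.74: clothing and footwear, under €300.00 → 3% → €3.35
Winter coat €326.70: clothing and footwear, €300.00 or more → 9.75% → €31.85
Pair of jeans €60.98: clothing and footwear, under €300.00 → 3% → €1.83
Blazer €149.62: clothing and footwear, under €300.00 → 3% → €4.49
Subtotal = €703.86; tax = €43.09; total due = €746.95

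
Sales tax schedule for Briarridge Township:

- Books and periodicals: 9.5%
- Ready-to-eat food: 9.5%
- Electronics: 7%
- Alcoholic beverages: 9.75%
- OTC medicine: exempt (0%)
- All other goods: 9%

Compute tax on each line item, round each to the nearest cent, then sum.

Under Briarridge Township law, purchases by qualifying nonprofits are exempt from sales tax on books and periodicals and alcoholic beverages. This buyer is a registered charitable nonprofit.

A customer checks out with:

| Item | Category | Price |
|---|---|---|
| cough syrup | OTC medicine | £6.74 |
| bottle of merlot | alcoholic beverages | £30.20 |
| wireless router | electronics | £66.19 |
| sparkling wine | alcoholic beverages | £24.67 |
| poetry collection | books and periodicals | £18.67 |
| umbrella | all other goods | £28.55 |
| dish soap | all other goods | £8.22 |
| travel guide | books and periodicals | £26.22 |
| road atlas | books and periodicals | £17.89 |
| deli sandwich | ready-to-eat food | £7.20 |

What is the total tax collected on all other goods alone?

Umbrella £28.55: all other goods → 9% → £2.57
Dish soap £8.22: all other goods → 9% → £0.74
Tax on all other goods = £2.57 + £0.74 = £3.31

£3.31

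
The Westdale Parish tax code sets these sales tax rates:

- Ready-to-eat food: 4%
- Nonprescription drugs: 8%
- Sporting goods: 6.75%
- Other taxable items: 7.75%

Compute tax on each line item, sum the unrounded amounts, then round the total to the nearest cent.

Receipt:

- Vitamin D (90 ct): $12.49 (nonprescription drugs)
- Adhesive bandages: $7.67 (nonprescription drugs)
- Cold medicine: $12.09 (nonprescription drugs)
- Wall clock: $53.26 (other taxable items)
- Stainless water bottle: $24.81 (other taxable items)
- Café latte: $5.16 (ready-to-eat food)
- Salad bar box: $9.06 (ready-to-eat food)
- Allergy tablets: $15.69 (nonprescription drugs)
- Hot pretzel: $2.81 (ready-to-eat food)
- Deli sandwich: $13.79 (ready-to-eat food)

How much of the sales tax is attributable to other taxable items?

Wall clock $53.26: other taxable items → 7.75% → $4.12765
Stainless water bottle $24.81: other taxable items → 7.75% → $1.922775
Tax on other taxable items: unrounded sum = $6.050425 → $6.05

$6.05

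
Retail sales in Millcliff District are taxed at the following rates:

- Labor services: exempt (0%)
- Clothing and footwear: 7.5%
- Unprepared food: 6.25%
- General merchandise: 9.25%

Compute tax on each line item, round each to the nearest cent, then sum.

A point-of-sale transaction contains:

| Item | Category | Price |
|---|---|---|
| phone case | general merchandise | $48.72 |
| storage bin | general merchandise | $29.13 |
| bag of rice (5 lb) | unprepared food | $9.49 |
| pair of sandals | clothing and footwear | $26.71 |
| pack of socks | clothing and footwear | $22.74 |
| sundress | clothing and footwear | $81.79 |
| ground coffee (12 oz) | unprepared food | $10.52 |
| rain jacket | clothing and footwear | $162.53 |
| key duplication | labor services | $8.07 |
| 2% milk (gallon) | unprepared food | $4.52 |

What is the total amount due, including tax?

Phone case $48.72: general merchandise → 9.25% → $4.51
Storage bin $29.13: general merchandise → 9.25% → $2.69
Bag of rice (5 lb) $9.49: unprepared food → 6.25% → $0.59
Pair of sandals $26.71: clothing and footwear → 7.5% → $2.00
Pack of socks $22.74: clothing and footwear → 7.5% → $1.71
Sundress $81.79: clothing and footwear → 7.5% → $6.13
Ground coffee (12 oz) $10.52: unprepared food → 6.25% → $0.66
Rain jacket $162.53: clothing and footwear → 7.5% → $12.19
Key duplication $8.07: labor services → 0% → $0.00
2% milk (gallon) $4.52: unprepared food → 6.25% → $0.28
Subtotal = $404.22; tax = $30.76; total due = $434.98

$434.98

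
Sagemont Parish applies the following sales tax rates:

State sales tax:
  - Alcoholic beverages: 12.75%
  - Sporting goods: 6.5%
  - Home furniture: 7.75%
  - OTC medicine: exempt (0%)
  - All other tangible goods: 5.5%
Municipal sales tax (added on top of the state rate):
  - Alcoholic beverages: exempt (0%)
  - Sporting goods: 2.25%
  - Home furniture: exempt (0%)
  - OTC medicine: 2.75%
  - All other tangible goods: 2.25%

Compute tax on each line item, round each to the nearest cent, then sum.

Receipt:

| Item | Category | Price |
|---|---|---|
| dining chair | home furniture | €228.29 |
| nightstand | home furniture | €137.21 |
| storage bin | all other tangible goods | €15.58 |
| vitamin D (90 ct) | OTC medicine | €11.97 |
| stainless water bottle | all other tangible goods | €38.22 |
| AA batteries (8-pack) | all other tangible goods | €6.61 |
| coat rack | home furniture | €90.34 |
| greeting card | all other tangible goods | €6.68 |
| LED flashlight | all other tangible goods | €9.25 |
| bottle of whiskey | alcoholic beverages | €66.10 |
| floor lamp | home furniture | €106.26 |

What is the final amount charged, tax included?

€774.75

Dining chair €228.29: home furniture → 7.75% + 0% municipal = 7.75% → €17.69
Nightstand €137.21: home furniture → 7.75% + 0% municipal = 7.75% → €10.63
Storage bin €15.58: all other tangible goods → 5.5% + 2.25% municipal = 7.75% → €1.21
Vitamin D (90 ct) €11.97: OTC medicine → 0% + 2.75% municipal = 2.75% → €0.33
Stainless water bottle €38.22: all other tangible goods → 5.5% + 2.25% municipal = 7.75% → €2.96
AA batteries (8-pack) €6.61: all other tangible goods → 5.5% + 2.25% municipal = 7.75% → €0.51
Coat rack €90.34: home furniture → 7.75% + 0% municipal = 7.75% → €7.00
Greeting card €6.68: all other tangible goods → 5.5% + 2.25% municipal = 7.75% → €0.52
LED flashlight €9.25: all other tangible goods → 5.5% + 2.25% municipal = 7.75% → €0.72
Bottle of whiskey €66.10: alcoholic beverages → 12.75% + 0% municipal = 12.75% → €8.43
Floor lamp €106.26: home furniture → 7.75% + 0% municipal = 7.75% → €8.24
Subtotal = €716.51; tax = €58.24; total due = €774.75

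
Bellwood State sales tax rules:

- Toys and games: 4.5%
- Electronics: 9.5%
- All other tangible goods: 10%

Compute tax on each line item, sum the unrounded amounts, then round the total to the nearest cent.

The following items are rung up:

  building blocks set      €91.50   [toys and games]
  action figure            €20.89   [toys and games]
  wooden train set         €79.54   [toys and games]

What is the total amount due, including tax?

Building blocks set €91.50: toys and games → 4.5% → €4.1175
Action figure €20.89: toys and games → 4.5% → €0.94005
Wooden train set €79.54: toys and games → 4.5% → €3.5793
Subtotal = €191.93; unrounded tax = €8.63685 → €8.64; total due = €200.57

€200.57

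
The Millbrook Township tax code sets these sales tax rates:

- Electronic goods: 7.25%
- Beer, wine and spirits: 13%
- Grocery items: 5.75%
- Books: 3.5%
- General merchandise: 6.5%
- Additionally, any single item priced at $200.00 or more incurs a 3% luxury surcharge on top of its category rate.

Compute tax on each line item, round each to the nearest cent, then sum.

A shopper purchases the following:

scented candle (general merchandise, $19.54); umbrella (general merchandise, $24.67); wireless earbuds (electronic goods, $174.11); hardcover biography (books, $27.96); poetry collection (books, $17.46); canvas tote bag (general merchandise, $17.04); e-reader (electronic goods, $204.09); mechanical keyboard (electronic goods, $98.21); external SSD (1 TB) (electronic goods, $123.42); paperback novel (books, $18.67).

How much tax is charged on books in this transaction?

$2.24

Hardcover biography $27.96: books → 3.5% → $0.98
Poetry collection $17.46: books → 3.5% → $0.61
Paperback novel $18.67: books → 3.5% → $0.65
Tax on books = $0.98 + $0.61 + $0.65 = $2.24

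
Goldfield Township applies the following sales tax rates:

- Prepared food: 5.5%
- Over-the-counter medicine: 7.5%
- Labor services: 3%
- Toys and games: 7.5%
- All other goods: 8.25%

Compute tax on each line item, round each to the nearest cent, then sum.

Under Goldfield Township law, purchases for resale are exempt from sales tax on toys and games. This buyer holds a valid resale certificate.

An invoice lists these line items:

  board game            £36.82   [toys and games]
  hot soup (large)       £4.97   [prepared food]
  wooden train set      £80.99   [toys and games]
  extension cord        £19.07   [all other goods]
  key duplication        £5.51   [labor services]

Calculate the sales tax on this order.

Board game £36.82: toys and games, buyer-exempt → 0% → £0.00
Hot soup (large) £4.97: prepared food → 5.5% → £0.27
Wooden train set £80.99: toys and games, buyer-exempt → 0% → £0.00
Extension cord £19.07: all other goods → 8.25% → £1.57
Key duplication £5.51: labor services → 3% → £0.17
Total tax = £0.27 + £1.57 + £0.17 = £2.01

£2.01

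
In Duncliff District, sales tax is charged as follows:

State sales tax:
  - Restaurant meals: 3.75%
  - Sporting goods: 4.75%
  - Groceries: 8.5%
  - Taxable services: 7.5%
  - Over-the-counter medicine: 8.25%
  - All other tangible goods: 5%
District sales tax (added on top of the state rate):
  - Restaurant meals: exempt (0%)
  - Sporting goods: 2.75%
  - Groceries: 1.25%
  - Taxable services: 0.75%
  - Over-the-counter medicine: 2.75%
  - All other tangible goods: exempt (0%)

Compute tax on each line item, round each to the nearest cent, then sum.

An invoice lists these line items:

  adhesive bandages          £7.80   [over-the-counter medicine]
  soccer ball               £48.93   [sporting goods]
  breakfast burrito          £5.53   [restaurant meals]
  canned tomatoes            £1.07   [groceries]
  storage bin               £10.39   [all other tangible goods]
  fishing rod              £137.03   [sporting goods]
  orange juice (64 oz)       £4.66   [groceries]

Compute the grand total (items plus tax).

Adhesive bandages £7.80: over-the-counter medicine → 8.25% + 2.75% district = 11% → £0.86
Soccer ball £48.93: sporting goods → 4.75% + 2.75% district = 7.5% → £3.67
Breakfast burrito £5.53: restaurant meals → 3.75% + 0% district = 3.75% → £0.21
Canned tomatoes £1.07: groceries → 8.5% + 1.25% district = 9.75% → £0.10
Storage bin £10.39: all other tangible goods → 5% + 0% district = 5% → £0.52
Fishing rod £137.03: sporting goods → 4.75% + 2.75% district = 7.5% → £10.28
Orange juice (64 oz) £4.66: groceries → 8.5% + 1.25% district = 9.75% → £0.45
Subtotal = £215.41; tax = £16.09; total due = £231.50

£231.50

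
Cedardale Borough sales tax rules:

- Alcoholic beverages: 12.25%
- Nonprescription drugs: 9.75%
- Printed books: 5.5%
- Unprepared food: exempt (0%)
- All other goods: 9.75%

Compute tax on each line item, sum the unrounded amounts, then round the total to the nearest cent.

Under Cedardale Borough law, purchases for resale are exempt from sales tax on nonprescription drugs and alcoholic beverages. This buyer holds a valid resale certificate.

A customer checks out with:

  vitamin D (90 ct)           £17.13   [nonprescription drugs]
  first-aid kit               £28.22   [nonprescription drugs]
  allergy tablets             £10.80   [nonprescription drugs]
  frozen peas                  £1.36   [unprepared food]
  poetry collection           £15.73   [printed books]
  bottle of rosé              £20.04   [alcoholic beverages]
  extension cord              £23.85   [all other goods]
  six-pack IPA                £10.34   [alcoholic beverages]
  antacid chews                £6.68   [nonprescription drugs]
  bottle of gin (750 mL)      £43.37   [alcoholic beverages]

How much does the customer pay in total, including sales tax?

£180.71

Vitamin D (90 ct) £17.13: nonprescription drugs, buyer-exempt → 0% → £0.00
First-aid kit £28.22: nonprescription drugs, buyer-exempt → 0% → £0.00
Allergy tablets £10.80: nonprescription drugs, buyer-exempt → 0% → £0.00
Frozen peas £1.36: unprepared food → 0% → £0.00
Poetry collection £15.73: printed books → 5.5% → £0.86515
Bottle of rosé £20.04: alcoholic beverages, buyer-exempt → 0% → £0.00
Extension cord £23.85: all other goods → 9.75% → £2.325375
Six-pack IPA £10.34: alcoholic beverages, buyer-exempt → 0% → £0.00
Antacid chews £6.68: nonprescription drugs, buyer-exempt → 0% → £0.00
Bottle of gin (750 mL) £43.37: alcoholic beverages, buyer-exempt → 0% → £0.00
Subtotal = £177.52; unrounded tax = £3.190525 → £3.19; total due = £180.71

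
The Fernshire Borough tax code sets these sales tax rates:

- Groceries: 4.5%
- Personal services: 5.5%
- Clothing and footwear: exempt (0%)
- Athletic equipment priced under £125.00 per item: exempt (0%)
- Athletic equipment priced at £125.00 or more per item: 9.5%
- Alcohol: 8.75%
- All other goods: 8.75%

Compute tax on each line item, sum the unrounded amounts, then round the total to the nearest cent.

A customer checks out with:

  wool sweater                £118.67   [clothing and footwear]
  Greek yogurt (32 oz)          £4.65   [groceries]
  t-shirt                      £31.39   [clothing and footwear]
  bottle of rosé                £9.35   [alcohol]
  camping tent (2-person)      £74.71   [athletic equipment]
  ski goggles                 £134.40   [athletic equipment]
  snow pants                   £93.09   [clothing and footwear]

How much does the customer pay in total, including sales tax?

Wool sweater £118.67: clothing and footwear → 0% → £0.00
Greek yogurt (32 oz) £4.65: groceries → 4.5% → £0.20925
T-shirt £31.39: clothing and footwear → 0% → £0.00
Bottle of rosé £9.35: alcohol → 8.75% → £0.818125
Camping tent (2-person) £74.71: athletic equipment, under £125.00 → 0% → £0.00
Ski goggles £134.40: athletic equipment, £125.00 or more → 9.5% → £12.768
Snow pants £93.09: clothing and footwear → 0% → £0.00
Subtotal = £466.26; unrounded tax = £13.795375 → £13.80; total due = £480.06

£480.06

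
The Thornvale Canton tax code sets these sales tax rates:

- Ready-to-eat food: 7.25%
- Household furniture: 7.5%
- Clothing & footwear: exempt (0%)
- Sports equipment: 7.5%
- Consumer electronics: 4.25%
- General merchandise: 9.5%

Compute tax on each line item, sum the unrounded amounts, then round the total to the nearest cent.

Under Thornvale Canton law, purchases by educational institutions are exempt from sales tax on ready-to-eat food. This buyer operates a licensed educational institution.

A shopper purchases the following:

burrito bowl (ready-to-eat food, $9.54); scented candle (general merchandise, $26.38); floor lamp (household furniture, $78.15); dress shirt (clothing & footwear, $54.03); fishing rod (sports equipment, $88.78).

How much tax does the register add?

$15.03

Burrito bowl $9.54: ready-to-eat food, buyer-exempt → 0% → $0.00
Scented candle $26.38: general merchandise → 9.5% → $2.5061
Floor lamp $78.15: household furniture → 7.5% → $5.86125
Dress shirt $54.03: clothing & footwear → 0% → $0.00
Fishing rod $88.78: sports equipment → 7.5% → $6.6585
Unrounded tax sum = $15.02585 → $15.03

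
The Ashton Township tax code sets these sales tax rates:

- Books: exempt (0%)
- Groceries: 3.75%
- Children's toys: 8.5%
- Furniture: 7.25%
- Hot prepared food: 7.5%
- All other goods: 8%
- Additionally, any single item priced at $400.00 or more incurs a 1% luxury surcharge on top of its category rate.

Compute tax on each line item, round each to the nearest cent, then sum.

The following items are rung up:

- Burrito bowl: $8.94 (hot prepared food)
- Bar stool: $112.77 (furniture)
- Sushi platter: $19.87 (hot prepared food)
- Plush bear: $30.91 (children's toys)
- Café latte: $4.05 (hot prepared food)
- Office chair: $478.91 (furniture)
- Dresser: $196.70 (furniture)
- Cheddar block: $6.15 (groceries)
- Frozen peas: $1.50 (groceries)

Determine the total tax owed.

Burrito bowl $8.94: hot prepared food → 7.5% → $0.67
Bar stool $112.77: furniture → 7.25% → $8.18
Sushi platter $19.87: hot prepared food → 7.5% → $1.49
Plush bear $30.91: children's toys → 8.5% → $2.63
Café latte $4.05: hot prepared food → 7.5% → $0.30
Office chair $478.91: furniture → 7.25% + 1% surcharge = 8.25% → $39.51
Dresser $196.70: furniture → 7.25% → $14.26
Cheddar block $6.15: groceries → 3.75% → $0.23
Frozen peas $1.50: groceries → 3.75% → $0.06
Total tax = $0.67 + $8.18 + $1.49 + $2.63 + $0.30 + $39.51 + $14.26 + $0.23 + $0.06 = $67.33

$67.33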